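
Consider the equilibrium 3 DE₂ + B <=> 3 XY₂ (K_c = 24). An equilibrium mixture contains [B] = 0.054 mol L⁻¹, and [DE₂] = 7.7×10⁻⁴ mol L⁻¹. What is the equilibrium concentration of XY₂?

[XY₂] = 8.4×10⁻⁴ mol L⁻¹

At equilibrium, K_c = [XY₂]³ / ([DE₂]³·[B]) = 24.
([XY₂])³ / ((7.7×10⁻⁴)³·(0.054)) = 24
[XY₂]³ = 5.92×10⁻¹⁰ ⇒ [XY₂] = 8.4×10⁻⁴ mol L⁻¹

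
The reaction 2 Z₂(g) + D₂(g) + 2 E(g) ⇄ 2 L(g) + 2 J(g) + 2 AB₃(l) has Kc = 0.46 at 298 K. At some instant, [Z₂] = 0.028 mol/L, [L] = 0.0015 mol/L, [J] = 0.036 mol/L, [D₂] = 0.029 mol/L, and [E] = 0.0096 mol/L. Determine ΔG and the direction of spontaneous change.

(AB₃ is a pure liquid — omitted from Qc.)
Qc = [L]²·[J]² / ([Z₂]²·[D₂]·[E]²) = (0.0015)²·(0.036)² / ((0.028)²·(0.029)·(0.0096)²) = 1.39
ΔG = RT ln(Qc/Kc) = (8.314 J mol⁻¹ K⁻¹)(298 K) × ln(1.39/0.46)
   = (2.478 kJ/mol)(1.106) = 2.74 kJ/mol
ΔG > 0, so the forward reaction is non-spontaneous (proceeds in reverse).

ΔG = 2.74 kJ/mol; the forward reaction is non-spontaneous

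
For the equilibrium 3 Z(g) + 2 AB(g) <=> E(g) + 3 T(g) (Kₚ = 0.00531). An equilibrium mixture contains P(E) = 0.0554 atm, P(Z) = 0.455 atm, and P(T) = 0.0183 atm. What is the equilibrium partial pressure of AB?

P(AB) = 0.0261 atm

At equilibrium, Kₚ = P(E)·P(T)³ / (P(Z)³·P(AB)²) = 0.00531.
(0.0554)·(0.0183)³ / ((0.455)³·(P(AB))²) = 0.00531
P(AB)² = 6.79e-4 ⇒ P(AB) = 0.0261 atm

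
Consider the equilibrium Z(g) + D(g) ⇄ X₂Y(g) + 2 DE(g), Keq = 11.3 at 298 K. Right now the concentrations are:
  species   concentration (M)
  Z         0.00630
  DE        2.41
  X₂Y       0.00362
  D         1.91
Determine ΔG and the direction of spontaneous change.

ΔG = -4.62 kJ/mol; the forward reaction is spontaneous

Q = [X₂Y]·[DE]² / ([Z]·[D]) = (0.00362)·(2.41)² / ((0.00630)·(1.91)) = 1.75
ΔG = RT ln(Q/Keq) = (8.314 J mol⁻¹ K⁻¹)(298 K) × ln(1.75/11.3)
   = (2.478 kJ/mol)(-1.865) = -4.62 kJ/mol
ΔG < 0, so the forward reaction is spontaneous (proceeds forward).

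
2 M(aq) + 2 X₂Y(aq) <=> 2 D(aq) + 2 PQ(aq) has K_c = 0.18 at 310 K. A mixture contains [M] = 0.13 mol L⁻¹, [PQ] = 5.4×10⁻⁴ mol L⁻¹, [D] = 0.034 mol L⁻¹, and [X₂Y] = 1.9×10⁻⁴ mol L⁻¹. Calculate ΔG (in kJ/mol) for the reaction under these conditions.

ΔG = 2.89 kJ/mol

Q_c = [D]²·[PQ]² / ([M]²·[X₂Y]²) = (0.034)²·(5.4×10⁻⁴)² / ((0.13)²·(1.9×10⁻⁴)²) = 0.553
ΔG = RT ln(Q_c/K_c) = (8.314 J mol⁻¹ K⁻¹)(310 K) × ln(0.553/0.18)
   = (2.577 kJ/mol)(1.122) = 2.89 kJ/mol
ΔG > 0, so the forward reaction is non-spontaneous (proceeds in reverse).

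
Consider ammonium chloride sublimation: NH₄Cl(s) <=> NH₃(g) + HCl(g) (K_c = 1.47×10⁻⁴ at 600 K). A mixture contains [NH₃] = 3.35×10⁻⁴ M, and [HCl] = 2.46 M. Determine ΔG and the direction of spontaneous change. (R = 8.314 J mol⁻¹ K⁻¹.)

(NH₄Cl is a pure solid — omitted from Q_c.)
Q_c = [NH₃]·[HCl] = (3.35×10⁻⁴)·(2.46) = 8.24×10⁻⁴
ΔG = RT ln(Q_c/K_c) = (8.314 J mol⁻¹ K⁻¹)(600 K) × ln(8.24×10⁻⁴/1.47×10⁻⁴)
   = (4.988 kJ/mol)(1.724) = 8.60 kJ/mol
ΔG > 0, so the forward reaction is non-spontaneous (proceeds in reverse).

ΔG = 8.60 kJ/mol; the forward reaction is non-spontaneous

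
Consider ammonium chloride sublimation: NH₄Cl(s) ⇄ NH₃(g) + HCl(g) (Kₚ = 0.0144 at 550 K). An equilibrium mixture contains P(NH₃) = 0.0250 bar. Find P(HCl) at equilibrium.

(NH₄Cl is a pure solid — omitted from Kₚ.)
At equilibrium, Kₚ = P(NH₃)·P(HCl) = 0.0144.
(0.0250)·(P(HCl)) = 0.0144
P(HCl) = 0.576 bar

P(HCl) = 0.576 bar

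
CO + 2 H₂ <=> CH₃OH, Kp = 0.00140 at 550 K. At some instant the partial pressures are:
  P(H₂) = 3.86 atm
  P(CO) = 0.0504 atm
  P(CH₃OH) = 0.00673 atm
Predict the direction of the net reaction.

Qp = P(CH₃OH) / (P(CO)·P(H₂)²) = (0.00673) / ((0.0504)·(3.86)²) = 0.00896
Qp = 0.00896 > Kp = 0.00140, so the reverse reaction proceeds.

to the left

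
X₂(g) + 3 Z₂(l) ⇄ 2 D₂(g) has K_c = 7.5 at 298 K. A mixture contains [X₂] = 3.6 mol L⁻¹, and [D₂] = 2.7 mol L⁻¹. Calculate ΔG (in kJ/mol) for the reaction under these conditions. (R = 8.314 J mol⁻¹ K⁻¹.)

ΔG = -3.24 kJ/mol

(Z₂ is a pure liquid — omitted from Q_c.)
Q_c = [D₂]² / [X₂] = (2.7)² / (3.6) = 2.03
ΔG = RT ln(Q_c/K_c) = (8.314 J mol⁻¹ K⁻¹)(298 K) × ln(2.03/7.5)
   = (2.478 kJ/mol)(-1.307) = -3.24 kJ/mol
ΔG < 0, so the forward reaction is spontaneous (proceeds forward).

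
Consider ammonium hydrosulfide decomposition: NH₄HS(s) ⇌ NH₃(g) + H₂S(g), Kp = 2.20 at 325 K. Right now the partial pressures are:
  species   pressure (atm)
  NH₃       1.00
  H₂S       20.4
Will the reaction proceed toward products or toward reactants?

(NH₄HS is a pure solid — omitted from Qp.)
Qp = P(NH₃)·P(H₂S) = (1.00)·(20.4) = 20.4
Qp = 20.4 > Kp = 2.20, so the reverse reaction proceeds.

reverse (toward reactants)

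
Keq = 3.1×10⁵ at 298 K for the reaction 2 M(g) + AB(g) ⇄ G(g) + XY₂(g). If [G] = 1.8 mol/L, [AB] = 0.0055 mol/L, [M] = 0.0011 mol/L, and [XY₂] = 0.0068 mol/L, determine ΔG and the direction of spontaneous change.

ΔG = 4.41 kJ/mol; the forward reaction is non-spontaneous

Q = [G]·[XY₂] / ([M]²·[AB]) = (1.8)·(0.0068) / ((0.0011)²·(0.0055)) = 1.84×10⁶
ΔG = RT ln(Q/Keq) = (8.314 J mol⁻¹ K⁻¹)(298 K) × ln(1.84×10⁶/3.1×10⁵)
   = (2.478 kJ/mol)(1.781) = 4.41 kJ/mol
ΔG > 0, so the forward reaction is non-spontaneous (proceeds in reverse).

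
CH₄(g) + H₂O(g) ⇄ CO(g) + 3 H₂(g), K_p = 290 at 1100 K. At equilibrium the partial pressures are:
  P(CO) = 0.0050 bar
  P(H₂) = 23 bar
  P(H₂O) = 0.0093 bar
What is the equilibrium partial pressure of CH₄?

P(CH₄) = 23 bar

At equilibrium, K_p = P(CO)·P(H₂)³ / (P(CH₄)·P(H₂O)) = 290.
(0.0050)·(23)³ / ((P(CH₄))·(0.0093)) = 290
P(CH₄) = 22.6 = 23 bar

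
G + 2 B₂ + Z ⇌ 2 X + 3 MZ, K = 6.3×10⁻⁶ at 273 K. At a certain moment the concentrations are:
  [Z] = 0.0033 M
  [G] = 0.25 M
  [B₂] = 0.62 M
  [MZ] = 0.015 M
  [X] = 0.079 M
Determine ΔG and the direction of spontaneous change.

Q = [X]²·[MZ]³ / ([G]·[B₂]²·[Z]) = (0.079)²·(0.015)³ / ((0.25)·(0.62)²·(0.0033)) = 6.64×10⁻⁵
ΔG = RT ln(Q/K) = (8.314 J mol⁻¹ K⁻¹)(273 K) × ln(6.64×10⁻⁵/6.3×10⁻⁶)
   = (2.270 kJ/mol)(2.355) = 5.35 kJ/mol
ΔG > 0, so the forward reaction is non-spontaneous (proceeds in reverse).

ΔG = 5.35 kJ/mol; the forward reaction is non-spontaneous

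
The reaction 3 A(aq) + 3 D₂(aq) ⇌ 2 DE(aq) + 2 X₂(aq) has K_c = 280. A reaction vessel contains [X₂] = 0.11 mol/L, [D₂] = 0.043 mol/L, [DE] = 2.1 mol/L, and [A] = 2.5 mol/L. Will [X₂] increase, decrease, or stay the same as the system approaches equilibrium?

increase

Q_c = [DE]²·[X₂]² / ([A]³·[D₂]³) = (2.1)²·(0.11)² / ((2.5)³·(0.043)³) = 43
Q_c = 43 < K_c = 280: net forward reaction.
X₂ is a product, so it increases.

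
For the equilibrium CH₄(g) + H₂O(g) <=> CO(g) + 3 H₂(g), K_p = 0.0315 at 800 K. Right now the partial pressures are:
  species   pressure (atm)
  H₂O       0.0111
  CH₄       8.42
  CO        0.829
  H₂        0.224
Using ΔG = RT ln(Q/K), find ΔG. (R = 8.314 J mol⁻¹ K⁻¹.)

ΔG = 7.66 kJ/mol

Q_p = P(CO)·P(H₂)³ / (P(CH₄)·P(H₂O)) = (0.829)·(0.224)³ / ((8.42)·(0.0111)) = 0.0997
ΔG = RT ln(Q_p/K_p) = (8.314 J mol⁻¹ K⁻¹)(800 K) × ln(0.0997/0.0315)
   = (6.651 kJ/mol)(1.152) = 7.66 kJ/mol
ΔG > 0, so the forward reaction is non-spontaneous (proceeds in reverse).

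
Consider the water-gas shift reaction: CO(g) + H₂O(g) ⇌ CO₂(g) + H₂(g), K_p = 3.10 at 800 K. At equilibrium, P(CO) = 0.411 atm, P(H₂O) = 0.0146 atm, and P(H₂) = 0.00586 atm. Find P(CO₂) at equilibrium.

At equilibrium, K_p = P(CO₂)·P(H₂) / (P(CO)·P(H₂O)) = 3.10.
(P(CO₂))·(0.00586) / ((0.411)·(0.0146)) = 3.10
P(CO₂) = 3.17 atm

P(CO₂) = 3.17 atm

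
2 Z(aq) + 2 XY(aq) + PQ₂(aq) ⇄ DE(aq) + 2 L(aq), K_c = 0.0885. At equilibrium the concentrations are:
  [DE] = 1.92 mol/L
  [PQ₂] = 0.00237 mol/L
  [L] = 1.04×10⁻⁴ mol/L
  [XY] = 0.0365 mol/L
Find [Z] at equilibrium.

At equilibrium, K_c = [DE]·[L]² / ([Z]²·[XY]²·[PQ₂]) = 0.0885.
(1.92)·(1.04×10⁻⁴)² / (([Z])²·(0.0365)²·(0.00237)) = 0.0885
[Z]² = 0.0743 ⇒ [Z] = 0.273 mol/L

[Z] = 0.273 mol/L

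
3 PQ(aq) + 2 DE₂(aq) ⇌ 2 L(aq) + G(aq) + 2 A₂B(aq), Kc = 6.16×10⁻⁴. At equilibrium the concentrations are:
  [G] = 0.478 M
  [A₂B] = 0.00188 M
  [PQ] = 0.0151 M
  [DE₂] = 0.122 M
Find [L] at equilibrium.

At equilibrium, Kc = [L]²·[G]·[A₂B]² / ([PQ]³·[DE₂]²) = 6.16×10⁻⁴.
([L])²·(0.478)·(0.00188)² / ((0.0151)³·(0.122)²) = 6.16×10⁻⁴
[L]² = 1.87×10⁻⁵ ⇒ [L] = 0.00432 M

[L] = 0.00432 M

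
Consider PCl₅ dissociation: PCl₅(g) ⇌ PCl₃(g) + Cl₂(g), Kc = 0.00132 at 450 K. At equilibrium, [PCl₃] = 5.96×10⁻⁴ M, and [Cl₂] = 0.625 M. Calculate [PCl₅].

At equilibrium, Kc = [PCl₃]·[Cl₂] / [PCl₅] = 0.00132.
(5.96×10⁻⁴)·(0.625) / ([PCl₅]) = 0.00132
[PCl₅] = 0.282 M

[PCl₅] = 0.282 M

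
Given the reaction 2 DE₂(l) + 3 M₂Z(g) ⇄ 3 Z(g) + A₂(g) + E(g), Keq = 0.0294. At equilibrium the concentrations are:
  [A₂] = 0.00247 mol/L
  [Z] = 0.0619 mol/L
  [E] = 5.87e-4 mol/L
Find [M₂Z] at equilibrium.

[M₂Z] = 0.00227 mol/L

(DE₂ is a pure liquid — omitted from Keq.)
At equilibrium, Keq = [Z]³·[A₂]·[E] / [M₂Z]³ = 0.0294.
(0.0619)³·(0.00247)·(5.87e-4) / ([M₂Z])³ = 0.0294
[M₂Z]³ = 1.17e-8 ⇒ [M₂Z] = 0.00227 mol/L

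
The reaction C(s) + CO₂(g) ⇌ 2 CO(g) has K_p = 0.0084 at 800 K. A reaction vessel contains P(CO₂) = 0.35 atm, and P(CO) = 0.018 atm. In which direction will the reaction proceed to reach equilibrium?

(C is a pure solid — omitted from Q_p.)
Q_p = P(CO)² / P(CO₂) = (0.018)² / (0.35) = 9.3×10⁻⁴
Q_p = 9.3×10⁻⁴ < K_p = 0.0084, so the forward reaction proceeds.

in the forward direction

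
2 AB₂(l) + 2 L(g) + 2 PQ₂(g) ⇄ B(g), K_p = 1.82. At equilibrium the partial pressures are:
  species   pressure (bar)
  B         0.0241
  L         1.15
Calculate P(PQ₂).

P(PQ₂) = 0.100 bar

(AB₂ is a pure liquid — omitted from K_p.)
At equilibrium, K_p = P(B) / (P(L)²·P(PQ₂)²) = 1.82.
(0.0241) / ((1.15)²·(P(PQ₂))²) = 1.82
P(PQ₂)² = 0.0100 ⇒ P(PQ₂) = 0.100 bar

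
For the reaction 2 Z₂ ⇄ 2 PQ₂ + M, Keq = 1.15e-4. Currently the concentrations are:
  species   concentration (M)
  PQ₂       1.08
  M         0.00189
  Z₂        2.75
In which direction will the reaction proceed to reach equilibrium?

to the left

Q = [PQ₂]²·[M] / [Z₂]² = (1.08)²·(0.00189) / (2.75)² = 2.92e-4
Q = 2.92e-4 > Keq = 1.15e-4, so the reverse reaction proceeds.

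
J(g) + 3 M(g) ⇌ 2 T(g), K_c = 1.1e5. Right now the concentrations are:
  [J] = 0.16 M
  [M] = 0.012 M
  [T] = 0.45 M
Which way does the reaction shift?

Q_c = [T]² / ([J]·[M]³) = (0.45)² / ((0.16)·(0.012)³) = 7.3e5
Q_c = 7.3e5 > K_c = 1.1e5, so the reverse reaction proceeds.

toward reactants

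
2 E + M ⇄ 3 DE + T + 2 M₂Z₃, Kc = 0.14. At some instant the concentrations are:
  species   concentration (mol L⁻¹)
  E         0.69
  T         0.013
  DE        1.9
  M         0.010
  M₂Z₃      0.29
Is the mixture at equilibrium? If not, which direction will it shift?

no; Q > K, reaction proceeds in reverse

Qc = [DE]³·[T]·[M₂Z₃]² / ([E]²·[M]) = (1.9)³·(0.013)·(0.29)² / ((0.69)²·(0.010)) = 1.6
Qc = 1.6 > Kc = 0.14: net reverse reaction.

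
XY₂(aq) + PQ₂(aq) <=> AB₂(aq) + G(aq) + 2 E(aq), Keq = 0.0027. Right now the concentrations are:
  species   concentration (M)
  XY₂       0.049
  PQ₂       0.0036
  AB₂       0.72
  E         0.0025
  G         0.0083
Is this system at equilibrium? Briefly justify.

no; Q < K, reaction proceeds forward

Q = [AB₂]·[G]·[E]² / ([XY₂]·[PQ₂]) = (0.72)·(0.0083)·(0.0025)² / ((0.049)·(0.0036)) = 2.1×10⁻⁴
Q = 2.1×10⁻⁴ < Keq = 0.0027: net forward reaction.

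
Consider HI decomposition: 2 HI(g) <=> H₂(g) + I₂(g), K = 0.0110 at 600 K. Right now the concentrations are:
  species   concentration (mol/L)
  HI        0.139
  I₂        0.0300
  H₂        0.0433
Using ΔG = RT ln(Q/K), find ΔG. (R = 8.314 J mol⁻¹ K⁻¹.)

ΔG = 9.03 kJ/mol

Q = [H₂]·[I₂] / [HI]² = (0.0433)·(0.0300) / (0.139)² = 0.0672
ΔG = RT ln(Q/K) = (8.314 J mol⁻¹ K⁻¹)(600 K) × ln(0.0672/0.0110)
   = (4.988 kJ/mol)(1.810) = 9.03 kJ/mol
ΔG > 0, so the forward reaction is non-spontaneous (proceeds in reverse).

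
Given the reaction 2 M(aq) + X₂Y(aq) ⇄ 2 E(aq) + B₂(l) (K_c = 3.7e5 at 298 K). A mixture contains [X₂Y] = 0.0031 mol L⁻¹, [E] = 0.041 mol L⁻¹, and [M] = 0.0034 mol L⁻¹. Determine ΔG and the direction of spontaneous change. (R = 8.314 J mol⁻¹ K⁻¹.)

(B₂ is a pure liquid — omitted from Q_c.)
Q_c = [E]² / ([M]²·[X₂Y]) = (0.041)² / ((0.0034)²·(0.0031)) = 46900
ΔG = RT ln(Q_c/K_c) = (8.314 J mol⁻¹ K⁻¹)(298 K) × ln(46900/3.7e5)
   = (2.478 kJ/mol)(-2.065) = -5.12 kJ/mol
ΔG < 0, so the forward reaction is spontaneous (proceeds forward).

ΔG = -5.12 kJ/mol; the forward reaction is spontaneous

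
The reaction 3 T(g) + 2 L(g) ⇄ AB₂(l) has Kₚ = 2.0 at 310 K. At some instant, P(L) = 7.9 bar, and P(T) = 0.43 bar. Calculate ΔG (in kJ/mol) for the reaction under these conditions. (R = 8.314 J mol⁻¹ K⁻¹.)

ΔG = -5.91 kJ/mol

(AB₂ is a pure liquid — omitted from Qₚ.)
Qₚ = 1 / (P(T)³·P(L)²) = 1 / ((0.43)³·(7.9)²) = 0.202
ΔG = RT ln(Qₚ/Kₚ) = (8.314 J mol⁻¹ K⁻¹)(310 K) × ln(0.202/2.0)
   = (2.577 kJ/mol)(-2.293) = -5.91 kJ/mol
ΔG < 0, so the forward reaction is spontaneous (proceeds forward).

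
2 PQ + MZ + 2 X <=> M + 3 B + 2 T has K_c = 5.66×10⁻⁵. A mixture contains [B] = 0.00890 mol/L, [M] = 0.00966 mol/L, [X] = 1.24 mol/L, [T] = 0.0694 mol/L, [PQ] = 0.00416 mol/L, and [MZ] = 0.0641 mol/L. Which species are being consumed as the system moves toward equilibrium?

Q_c = [M]·[B]³·[T]² / ([PQ]²·[MZ]·[X]²) = (0.00966)·(0.00890)³·(0.0694)² / ((0.00416)²·(0.0641)·(1.24)²) = 1.92×10⁻⁵
Q_c = 1.92×10⁻⁵ < K_c = 5.66×10⁻⁵: net forward reaction.

PQ, MZ, X (reactants)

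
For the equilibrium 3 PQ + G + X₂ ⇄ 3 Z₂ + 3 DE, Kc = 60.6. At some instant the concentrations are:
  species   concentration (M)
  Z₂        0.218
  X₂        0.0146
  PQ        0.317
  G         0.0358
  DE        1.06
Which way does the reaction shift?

to the left

Qc = [Z₂]³·[DE]³ / ([PQ]³·[G]·[X₂]) = (0.218)³·(1.06)³ / ((0.317)³·(0.0358)·(0.0146)) = 741
Qc = 741 > Kc = 60.6, so the reverse reaction proceeds.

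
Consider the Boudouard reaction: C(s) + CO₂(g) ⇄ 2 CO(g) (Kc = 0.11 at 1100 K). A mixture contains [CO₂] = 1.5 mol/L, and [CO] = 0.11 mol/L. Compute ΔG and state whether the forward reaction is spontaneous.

(C is a pure solid — omitted from Qc.)
Qc = [CO]² / [CO₂] = (0.11)² / (1.5) = 0.00807
ΔG = RT ln(Qc/Kc) = (8.314 J mol⁻¹ K⁻¹)(1100 K) × ln(0.00807/0.11)
   = (9.145 kJ/mol)(-2.612) = -23.9 kJ/mol
ΔG < 0, so the forward reaction is spontaneous (proceeds forward).

ΔG = -23.9 kJ/mol; the forward reaction is spontaneous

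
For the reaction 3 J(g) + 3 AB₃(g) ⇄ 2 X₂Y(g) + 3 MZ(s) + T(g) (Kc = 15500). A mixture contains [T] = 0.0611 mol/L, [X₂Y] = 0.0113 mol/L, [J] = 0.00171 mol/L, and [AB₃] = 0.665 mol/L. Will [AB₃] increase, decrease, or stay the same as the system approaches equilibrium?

decrease

(MZ is a pure solid — omitted from Qc.)
Qc = [X₂Y]²·[T] / ([J]³·[AB₃]³) = (0.0113)²·(0.0611) / ((0.00171)³·(0.665)³) = 5310
Qc = 5310 < Kc = 15500: net forward reaction.
AB₃ is a reactant, so it decreases.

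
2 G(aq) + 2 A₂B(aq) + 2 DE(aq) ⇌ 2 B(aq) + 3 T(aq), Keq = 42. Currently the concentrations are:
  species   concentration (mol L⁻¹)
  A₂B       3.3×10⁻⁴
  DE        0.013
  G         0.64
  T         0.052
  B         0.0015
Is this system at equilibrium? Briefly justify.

Q = [B]²·[T]³ / ([G]²·[A₂B]²·[DE]²) = (0.0015)²·(0.052)³ / ((0.64)²·(3.3×10⁻⁴)²·(0.013)²) = 42
Q = 42 = Keq; the system is at equilibrium.

yes, at equilibrium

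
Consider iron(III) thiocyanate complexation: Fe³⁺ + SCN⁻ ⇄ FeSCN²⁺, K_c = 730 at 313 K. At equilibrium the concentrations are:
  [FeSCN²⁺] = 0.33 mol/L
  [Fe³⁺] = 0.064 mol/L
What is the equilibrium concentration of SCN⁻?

[SCN⁻] = 0.0071 mol/L

At equilibrium, K_c = [FeSCN²⁺] / ([Fe³⁺]·[SCN⁻]) = 730.
(0.33) / ((0.064)·([SCN⁻])) = 730
[SCN⁻] = 0.00706 = 0.0071 mol/L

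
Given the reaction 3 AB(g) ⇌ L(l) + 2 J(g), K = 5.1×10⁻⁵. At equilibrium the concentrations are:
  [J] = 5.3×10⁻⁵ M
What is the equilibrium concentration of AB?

(L is a pure liquid — omitted from K.)
At equilibrium, K = [J]² / [AB]³ = 5.1×10⁻⁵.
(5.3×10⁻⁵)² / ([AB])³ = 5.1×10⁻⁵
[AB]³ = 5.51×10⁻⁵ ⇒ [AB] = 0.038 M

[AB] = 0.038 M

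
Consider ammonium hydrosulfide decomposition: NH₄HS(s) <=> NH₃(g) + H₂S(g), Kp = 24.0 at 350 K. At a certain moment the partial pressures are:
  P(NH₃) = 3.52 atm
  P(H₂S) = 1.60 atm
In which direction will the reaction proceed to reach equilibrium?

(NH₄HS is a pure solid — omitted from Qp.)
Qp = P(NH₃)·P(H₂S) = (3.52)·(1.60) = 5.63
Qp = 5.63 < Kp = 24.0, so the forward reaction proceeds.

in the forward direction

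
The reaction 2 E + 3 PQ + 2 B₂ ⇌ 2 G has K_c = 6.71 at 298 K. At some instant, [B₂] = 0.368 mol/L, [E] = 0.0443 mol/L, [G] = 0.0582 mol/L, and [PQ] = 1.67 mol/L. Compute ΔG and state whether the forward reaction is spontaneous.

ΔG = -2.22 kJ/mol; the forward reaction is spontaneous

Q_c = [G]² / ([E]²·[PQ]³·[B₂]²) = (0.0582)² / ((0.0443)²·(1.67)³·(0.368)²) = 2.74
ΔG = RT ln(Q_c/K_c) = (8.314 J mol⁻¹ K⁻¹)(298 K) × ln(2.74/6.71)
   = (2.478 kJ/mol)(-0.8956) = -2.22 kJ/mol
ΔG < 0, so the forward reaction is spontaneous (proceeds forward).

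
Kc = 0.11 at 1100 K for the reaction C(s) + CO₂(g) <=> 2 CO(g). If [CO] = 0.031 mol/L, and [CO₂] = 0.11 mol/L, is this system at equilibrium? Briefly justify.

no; Q < K, reaction proceeds forward

(C is a pure solid — omitted from Qc.)
Qc = [CO]² / [CO₂] = (0.031)² / (0.11) = 0.0087
Qc = 0.0087 < Kc = 0.11: net forward reaction.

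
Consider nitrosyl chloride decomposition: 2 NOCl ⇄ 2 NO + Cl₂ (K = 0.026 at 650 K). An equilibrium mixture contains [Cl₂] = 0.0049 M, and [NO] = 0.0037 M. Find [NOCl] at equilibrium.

At equilibrium, K = [NO]²·[Cl₂] / [NOCl]² = 0.026.
(0.0037)²·(0.0049) / ([NOCl])² = 0.026
[NOCl]² = 2.58e-6 ⇒ [NOCl] = 0.0016 M

[NOCl] = 0.0016 M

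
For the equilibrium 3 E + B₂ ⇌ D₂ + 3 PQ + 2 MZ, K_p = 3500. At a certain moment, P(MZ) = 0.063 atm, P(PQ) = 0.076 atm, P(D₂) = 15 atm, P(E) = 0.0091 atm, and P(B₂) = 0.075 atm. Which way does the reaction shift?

Q_p = P(D₂)·P(PQ)³·P(MZ)² / (P(E)³·P(B₂)) = (15)·(0.076)³·(0.063)² / ((0.0091)³·(0.075)) = 460
Q_p = 460 < K_p = 3500, so the forward reaction proceeds.

in the forward direction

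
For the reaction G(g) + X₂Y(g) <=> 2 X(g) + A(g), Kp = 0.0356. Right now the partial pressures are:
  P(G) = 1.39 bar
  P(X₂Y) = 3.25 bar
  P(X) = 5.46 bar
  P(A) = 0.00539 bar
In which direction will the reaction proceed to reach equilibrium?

Qp = P(X)²·P(A) / (P(G)·P(X₂Y)) = (5.46)²·(0.00539) / ((1.39)·(3.25)) = 0.0356
Qp = 0.0356 = Kp, so the system is already at equilibrium.

no net change (already at equilibrium)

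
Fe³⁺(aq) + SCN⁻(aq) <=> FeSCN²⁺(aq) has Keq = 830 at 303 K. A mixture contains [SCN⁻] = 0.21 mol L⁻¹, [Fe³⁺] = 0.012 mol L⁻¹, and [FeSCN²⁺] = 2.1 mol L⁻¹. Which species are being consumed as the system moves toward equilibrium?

Q = [FeSCN²⁺] / ([Fe³⁺]·[SCN⁻]) = (2.1) / ((0.012)·(0.21)) = 830
Q = 830 = Keq; the system is at equilibrium.

none (at equilibrium)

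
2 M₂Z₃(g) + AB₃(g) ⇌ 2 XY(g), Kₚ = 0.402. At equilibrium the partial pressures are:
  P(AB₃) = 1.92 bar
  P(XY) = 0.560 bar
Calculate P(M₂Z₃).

P(M₂Z₃) = 0.637 bar

At equilibrium, Kₚ = P(XY)² / (P(M₂Z₃)²·P(AB₃)) = 0.402.
(0.560)² / ((P(M₂Z₃))²·(1.92)) = 0.402
P(M₂Z₃)² = 0.406 ⇒ P(M₂Z₃) = 0.637 bar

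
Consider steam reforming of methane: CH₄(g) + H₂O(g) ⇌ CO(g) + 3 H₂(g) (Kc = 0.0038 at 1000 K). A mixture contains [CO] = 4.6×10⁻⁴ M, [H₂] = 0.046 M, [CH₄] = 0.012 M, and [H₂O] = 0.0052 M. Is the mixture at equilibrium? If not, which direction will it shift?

no; Q < K, reaction proceeds forward

Qc = [CO]·[H₂]³ / ([CH₄]·[H₂O]) = (4.6×10⁻⁴)·(0.046)³ / ((0.012)·(0.0052)) = 7.2×10⁻⁴
Qc = 7.2×10⁻⁴ < Kc = 0.0038: net forward reaction.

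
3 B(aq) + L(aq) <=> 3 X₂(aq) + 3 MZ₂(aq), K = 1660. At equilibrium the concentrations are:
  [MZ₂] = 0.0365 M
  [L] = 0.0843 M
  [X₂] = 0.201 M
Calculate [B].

[B] = 0.00141 M

At equilibrium, K = [X₂]³·[MZ₂]³ / ([B]³·[L]) = 1660.
(0.201)³·(0.0365)³ / (([B])³·(0.0843)) = 1660
[B]³ = 2.82×10⁻⁹ ⇒ [B] = 0.00141 M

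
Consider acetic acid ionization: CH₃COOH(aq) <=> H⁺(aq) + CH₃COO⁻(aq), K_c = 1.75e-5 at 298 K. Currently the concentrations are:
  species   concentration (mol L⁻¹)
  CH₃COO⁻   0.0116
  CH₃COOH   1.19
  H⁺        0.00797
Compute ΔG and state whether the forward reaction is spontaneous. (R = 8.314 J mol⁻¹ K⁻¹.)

Q_c = [H⁺]·[CH₃COO⁻] / [CH₃COOH] = (0.00797)·(0.0116) / (1.19) = 7.77e-5
ΔG = RT ln(Q_c/K_c) = (8.314 J mol⁻¹ K⁻¹)(298 K) × ln(7.77e-5/1.75e-5)
   = (2.478 kJ/mol)(1.491) = 3.69 kJ/mol
ΔG > 0, so the forward reaction is non-spontaneous (proceeds in reverse).

ΔG = 3.69 kJ/mol; the forward reaction is non-spontaneous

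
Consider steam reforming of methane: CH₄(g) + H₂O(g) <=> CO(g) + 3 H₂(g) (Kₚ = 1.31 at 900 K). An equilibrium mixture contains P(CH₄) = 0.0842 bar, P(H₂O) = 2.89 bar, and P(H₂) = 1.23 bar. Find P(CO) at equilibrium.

At equilibrium, Kₚ = P(CO)·P(H₂)³ / (P(CH₄)·P(H₂O)) = 1.31.
(P(CO))·(1.23)³ / ((0.0842)·(2.89)) = 1.31
P(CO) = 0.171 bar

P(CO) = 0.171 bar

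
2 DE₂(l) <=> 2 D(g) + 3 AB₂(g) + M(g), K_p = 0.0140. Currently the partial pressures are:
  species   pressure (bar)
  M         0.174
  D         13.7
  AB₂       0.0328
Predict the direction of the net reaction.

toward products

(DE₂ is a pure liquid — omitted from Q_p.)
Q_p = P(D)²·P(AB₂)³·P(M) = (13.7)²·(0.0328)³·(0.174) = 0.00115
Q_p = 0.00115 < K_p = 0.0140, so the forward reaction proceeds.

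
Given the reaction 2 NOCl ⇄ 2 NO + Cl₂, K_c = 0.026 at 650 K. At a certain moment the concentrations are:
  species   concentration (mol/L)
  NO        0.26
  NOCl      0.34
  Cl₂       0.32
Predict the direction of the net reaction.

Q_c = [NO]²·[Cl₂] / [NOCl]² = (0.26)²·(0.32) / (0.34)² = 0.19
Q_c = 0.19 > K_c = 0.026, so the reverse reaction proceeds.

toward reactants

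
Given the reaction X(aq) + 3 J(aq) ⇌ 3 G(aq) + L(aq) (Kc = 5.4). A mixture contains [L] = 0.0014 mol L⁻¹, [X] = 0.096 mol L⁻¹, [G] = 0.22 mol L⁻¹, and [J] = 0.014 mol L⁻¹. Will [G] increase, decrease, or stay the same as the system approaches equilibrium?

decrease

Qc = [G]³·[L] / ([X]·[J]³) = (0.22)³·(0.0014) / ((0.096)·(0.014)³) = 57
Qc = 57 > Kc = 5.4: net reverse reaction.
G is a product, so it decreases.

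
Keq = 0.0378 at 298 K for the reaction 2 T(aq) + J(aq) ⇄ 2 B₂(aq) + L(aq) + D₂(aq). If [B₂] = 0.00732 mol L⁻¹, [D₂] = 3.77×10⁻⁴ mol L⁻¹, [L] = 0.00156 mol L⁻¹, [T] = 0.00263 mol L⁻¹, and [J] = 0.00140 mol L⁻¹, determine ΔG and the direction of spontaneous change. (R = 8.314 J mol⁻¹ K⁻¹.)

ΔG = -6.08 kJ/mol; the forward reaction is spontaneous

Q = [B₂]²·[L]·[D₂] / ([T]²·[J]) = (0.00732)²·(0.00156)·(3.77×10⁻⁴) / ((0.00263)²·(0.00140)) = 0.00325
ΔG = RT ln(Q/Keq) = (8.314 J mol⁻¹ K⁻¹)(298 K) × ln(0.00325/0.0378)
   = (2.478 kJ/mol)(-2.454) = -6.08 kJ/mol
ΔG < 0, so the forward reaction is spontaneous (proceeds forward).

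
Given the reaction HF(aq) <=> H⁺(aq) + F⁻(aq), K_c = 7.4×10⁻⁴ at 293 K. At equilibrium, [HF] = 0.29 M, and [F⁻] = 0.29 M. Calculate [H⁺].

[H⁺] = 7.4×10⁻⁴ M

At equilibrium, K_c = [H⁺]·[F⁻] / [HF] = 7.4×10⁻⁴.
([H⁺])·(0.29) / (0.29) = 7.4×10⁻⁴
[H⁺] = 7.40×10⁻⁴ = 7.4×10⁻⁴ M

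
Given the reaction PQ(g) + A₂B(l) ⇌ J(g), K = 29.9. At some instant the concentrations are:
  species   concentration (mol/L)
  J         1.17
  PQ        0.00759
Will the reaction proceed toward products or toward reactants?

(A₂B is a pure liquid — omitted from Q.)
Q = [J] / [PQ] = (1.17) / (0.00759) = 154
Q = 154 > K = 29.9, so the reverse reaction proceeds.

in the reverse direction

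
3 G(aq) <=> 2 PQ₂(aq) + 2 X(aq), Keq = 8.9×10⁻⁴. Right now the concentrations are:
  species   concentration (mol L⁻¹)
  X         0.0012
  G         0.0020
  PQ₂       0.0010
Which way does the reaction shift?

Q = [PQ₂]²·[X]² / [G]³ = (0.0010)²·(0.0012)² / (0.0020)³ = 1.8×10⁻⁴
Q = 1.8×10⁻⁴ < Keq = 8.9×10⁻⁴, so the forward reaction proceeds.

to the right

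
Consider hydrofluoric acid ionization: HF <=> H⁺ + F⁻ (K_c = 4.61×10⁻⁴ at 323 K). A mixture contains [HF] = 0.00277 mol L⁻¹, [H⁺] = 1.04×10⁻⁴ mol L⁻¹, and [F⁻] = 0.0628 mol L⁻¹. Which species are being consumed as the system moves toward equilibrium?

H⁺, F⁻ (products)

Q_c = [H⁺]·[F⁻] / [HF] = (1.04×10⁻⁴)·(0.0628) / (0.00277) = 0.00236
Q_c = 0.00236 > K_c = 4.61×10⁻⁴: net reverse reaction.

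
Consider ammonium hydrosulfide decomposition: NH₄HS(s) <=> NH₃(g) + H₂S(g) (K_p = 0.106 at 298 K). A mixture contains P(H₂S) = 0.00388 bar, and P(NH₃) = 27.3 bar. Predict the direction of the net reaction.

no net change (already at equilibrium)

(NH₄HS is a pure solid — omitted from Q_p.)
Q_p = P(NH₃)·P(H₂S) = (27.3)·(0.00388) = 0.106
Q_p = 0.106 = K_p, so the system is already at equilibrium.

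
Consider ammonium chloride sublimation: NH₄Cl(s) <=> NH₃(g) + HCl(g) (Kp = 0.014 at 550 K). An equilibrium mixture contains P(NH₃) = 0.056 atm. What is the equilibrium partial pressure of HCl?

(NH₄Cl is a pure solid — omitted from Kp.)
At equilibrium, Kp = P(NH₃)·P(HCl) = 0.014.
(0.056)·(P(HCl)) = 0.014
P(HCl) = 0.250 = 0.25 atm

P(HCl) = 0.25 atm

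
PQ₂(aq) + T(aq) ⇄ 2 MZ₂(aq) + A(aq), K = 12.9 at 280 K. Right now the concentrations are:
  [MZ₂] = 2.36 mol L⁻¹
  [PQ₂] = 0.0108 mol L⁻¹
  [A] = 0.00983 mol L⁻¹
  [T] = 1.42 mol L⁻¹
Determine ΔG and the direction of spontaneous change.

Q = [MZ₂]²·[A] / ([PQ₂]·[T]) = (2.36)²·(0.00983) / ((0.0108)·(1.42)) = 3.57
ΔG = RT ln(Q/K) = (8.314 J mol⁻¹ K⁻¹)(280 K) × ln(3.57/12.9)
   = (2.328 kJ/mol)(-1.285) = -2.99 kJ/mol
ΔG < 0, so the forward reaction is spontaneous (proceeds forward).

ΔG = -2.99 kJ/mol; the forward reaction is spontaneous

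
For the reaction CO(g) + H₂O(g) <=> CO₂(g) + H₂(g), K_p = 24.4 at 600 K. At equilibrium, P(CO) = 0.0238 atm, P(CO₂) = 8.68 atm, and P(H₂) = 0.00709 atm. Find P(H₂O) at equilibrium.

At equilibrium, K_p = P(CO₂)·P(H₂) / (P(CO)·P(H₂O)) = 24.4.
(8.68)·(0.00709) / ((0.0238)·(P(H₂O))) = 24.4
P(H₂O) = 0.106 atm

P(H₂O) = 0.106 atm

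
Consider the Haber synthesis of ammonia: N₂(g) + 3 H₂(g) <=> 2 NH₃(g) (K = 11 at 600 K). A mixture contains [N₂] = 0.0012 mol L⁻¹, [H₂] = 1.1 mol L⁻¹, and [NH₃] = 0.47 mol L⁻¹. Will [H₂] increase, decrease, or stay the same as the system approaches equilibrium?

Q = [NH₃]² / ([N₂]·[H₂]³) = (0.47)² / ((0.0012)·(1.1)³) = 140
Q = 140 > K = 11: net reverse reaction.
H₂ is a reactant, so it increases.

increase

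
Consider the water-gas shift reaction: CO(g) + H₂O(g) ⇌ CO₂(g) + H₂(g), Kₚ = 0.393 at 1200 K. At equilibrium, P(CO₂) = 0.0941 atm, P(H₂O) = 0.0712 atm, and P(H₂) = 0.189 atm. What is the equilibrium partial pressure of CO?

P(CO) = 0.636 atm

At equilibrium, Kₚ = P(CO₂)·P(H₂) / (P(CO)·P(H₂O)) = 0.393.
(0.0941)·(0.189) / ((P(CO))·(0.0712)) = 0.393
P(CO) = 0.636 atm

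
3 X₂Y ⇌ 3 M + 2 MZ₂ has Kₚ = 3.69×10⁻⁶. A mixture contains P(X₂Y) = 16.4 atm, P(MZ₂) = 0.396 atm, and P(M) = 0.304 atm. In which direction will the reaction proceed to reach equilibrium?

Qₚ = P(M)³·P(MZ₂)² / P(X₂Y)³ = (0.304)³·(0.396)² / (16.4)³ = 9.99×10⁻⁷
Qₚ = 9.99×10⁻⁷ < Kₚ = 3.69×10⁻⁶, so the forward reaction proceeds.

in the forward direction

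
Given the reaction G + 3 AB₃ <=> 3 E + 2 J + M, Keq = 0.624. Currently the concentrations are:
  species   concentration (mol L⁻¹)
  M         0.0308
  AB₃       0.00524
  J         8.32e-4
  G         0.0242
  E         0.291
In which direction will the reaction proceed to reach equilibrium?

forward (toward products)

Q = [E]³·[J]²·[M] / ([G]·[AB₃]³) = (0.291)³·(8.32e-4)²·(0.0308) / ((0.0242)·(0.00524)³) = 0.151
Q = 0.151 < Keq = 0.624, so the forward reaction proceeds.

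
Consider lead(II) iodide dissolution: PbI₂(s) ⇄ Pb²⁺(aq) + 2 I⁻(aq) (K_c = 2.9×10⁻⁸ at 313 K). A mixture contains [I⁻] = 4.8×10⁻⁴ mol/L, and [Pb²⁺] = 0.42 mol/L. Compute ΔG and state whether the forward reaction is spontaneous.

ΔG = 3.14 kJ/mol; the forward reaction is non-spontaneous

(PbI₂ is a pure solid — omitted from Q_c.)
Q_c = [Pb²⁺]·[I⁻]² = (0.42)·(4.8×10⁻⁴)² = 9.68×10⁻⁸
ΔG = RT ln(Q_c/K_c) = (8.314 J mol⁻¹ K⁻¹)(313 K) × ln(9.68×10⁻⁸/2.9×10⁻⁸)
   = (2.602 kJ/mol)(1.205) = 3.14 kJ/mol
ΔG > 0, so the forward reaction is non-spontaneous (proceeds in reverse).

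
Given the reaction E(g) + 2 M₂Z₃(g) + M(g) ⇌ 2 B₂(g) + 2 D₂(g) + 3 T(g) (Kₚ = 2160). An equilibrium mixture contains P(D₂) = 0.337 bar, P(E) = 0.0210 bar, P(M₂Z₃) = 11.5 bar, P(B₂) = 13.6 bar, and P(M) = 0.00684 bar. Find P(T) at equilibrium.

P(T) = 1.25 bar

At equilibrium, Kₚ = P(B₂)²·P(D₂)²·P(T)³ / (P(E)·P(M₂Z₃)²·P(M)) = 2160.
(13.6)²·(0.337)²·(P(T))³ / ((0.0210)·(11.5)²·(0.00684)) = 2160
P(T)³ = 1.95 ⇒ P(T) = 1.25 bar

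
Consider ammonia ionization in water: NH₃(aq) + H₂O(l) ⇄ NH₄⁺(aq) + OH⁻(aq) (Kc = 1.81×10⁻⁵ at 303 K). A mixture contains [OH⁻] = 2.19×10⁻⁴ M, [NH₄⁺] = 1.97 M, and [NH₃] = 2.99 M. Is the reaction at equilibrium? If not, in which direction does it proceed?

in the reverse direction

(H₂O is a pure liquid — omitted from Qc.)
Qc = [NH₄⁺]·[OH⁻] / [NH₃] = (1.97)·(2.19×10⁻⁴) / (2.99) = 1.44×10⁻⁴
Qc = 1.44×10⁻⁴ > Kc = 1.81×10⁻⁵, so the reverse reaction proceeds.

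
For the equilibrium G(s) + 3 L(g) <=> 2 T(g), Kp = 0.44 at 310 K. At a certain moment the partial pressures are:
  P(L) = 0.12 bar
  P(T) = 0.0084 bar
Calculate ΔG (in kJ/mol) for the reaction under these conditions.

ΔG = -6.13 kJ/mol

(G is a pure solid — omitted from Qp.)
Qp = P(T)² / P(L)³ = (0.0084)² / (0.12)³ = 0.0408
ΔG = RT ln(Qp/Kp) = (8.314 J mol⁻¹ K⁻¹)(310 K) × ln(0.0408/0.44)
   = (2.577 kJ/mol)(-2.378) = -6.13 kJ/mol
ΔG < 0, so the forward reaction is spontaneous (proceeds forward).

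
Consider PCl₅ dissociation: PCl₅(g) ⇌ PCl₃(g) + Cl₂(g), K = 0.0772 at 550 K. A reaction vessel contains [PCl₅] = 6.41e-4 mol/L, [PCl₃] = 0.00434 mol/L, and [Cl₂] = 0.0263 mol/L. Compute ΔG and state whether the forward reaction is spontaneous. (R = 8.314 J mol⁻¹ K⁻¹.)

ΔG = 3.82 kJ/mol; the forward reaction is non-spontaneous

Q = [PCl₃]·[Cl₂] / [PCl₅] = (0.00434)·(0.0263) / (6.41e-4) = 0.178
ΔG = RT ln(Q/K) = (8.314 J mol⁻¹ K⁻¹)(550 K) × ln(0.178/0.0772)
   = (4.573 kJ/mol)(0.8354) = 3.82 kJ/mol
ΔG > 0, so the forward reaction is non-spontaneous (proceeds in reverse).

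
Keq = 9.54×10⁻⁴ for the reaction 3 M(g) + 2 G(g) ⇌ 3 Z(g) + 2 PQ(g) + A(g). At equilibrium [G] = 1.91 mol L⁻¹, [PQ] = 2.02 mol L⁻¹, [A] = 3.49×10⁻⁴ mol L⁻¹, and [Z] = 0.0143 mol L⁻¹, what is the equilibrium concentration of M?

At equilibrium, Keq = [Z]³·[PQ]²·[A] / ([M]³·[G]²) = 9.54×10⁻⁴.
(0.0143)³·(2.02)²·(3.49×10⁻⁴) / (([M])³·(1.91)²) = 9.54×10⁻⁴
[M]³ = 1.20×10⁻⁶ ⇒ [M] = 0.0106 mol L⁻¹

[M] = 0.0106 mol L⁻¹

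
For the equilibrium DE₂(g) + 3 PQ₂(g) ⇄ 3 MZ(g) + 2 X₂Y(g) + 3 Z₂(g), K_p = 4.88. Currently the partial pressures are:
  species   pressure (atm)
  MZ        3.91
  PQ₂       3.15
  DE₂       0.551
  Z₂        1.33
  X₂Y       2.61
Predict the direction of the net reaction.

toward reactants

Q_p = P(MZ)³·P(X₂Y)²·P(Z₂)³ / (P(DE₂)·P(PQ₂)³) = (3.91)³·(2.61)²·(1.33)³ / ((0.551)·(3.15)³) = 55.6
Q_p = 55.6 > K_p = 4.88, so the reverse reaction proceeds.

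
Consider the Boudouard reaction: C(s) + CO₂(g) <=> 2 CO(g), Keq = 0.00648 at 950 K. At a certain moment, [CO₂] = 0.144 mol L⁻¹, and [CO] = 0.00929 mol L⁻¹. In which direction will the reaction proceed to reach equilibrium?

(C is a pure solid — omitted from Q.)
Q = [CO]² / [CO₂] = (0.00929)² / (0.144) = 5.99×10⁻⁴
Q = 5.99×10⁻⁴ < Keq = 0.00648, so the forward reaction proceeds.

toward products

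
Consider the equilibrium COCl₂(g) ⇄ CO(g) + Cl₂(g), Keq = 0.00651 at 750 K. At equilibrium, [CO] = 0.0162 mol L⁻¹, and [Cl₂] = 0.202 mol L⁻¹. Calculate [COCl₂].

At equilibrium, Keq = [CO]·[Cl₂] / [COCl₂] = 0.00651.
(0.0162)·(0.202) / ([COCl₂]) = 0.00651
[COCl₂] = 0.503 mol L⁻¹

[COCl₂] = 0.503 mol L⁻¹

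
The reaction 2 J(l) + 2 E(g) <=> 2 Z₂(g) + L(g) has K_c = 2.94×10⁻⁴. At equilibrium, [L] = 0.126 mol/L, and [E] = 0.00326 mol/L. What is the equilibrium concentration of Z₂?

[Z₂] = 1.57×10⁻⁴ mol/L

(J is a pure liquid — omitted from K_c.)
At equilibrium, K_c = [Z₂]²·[L] / [E]² = 2.94×10⁻⁴.
([Z₂])²·(0.126) / (0.00326)² = 2.94×10⁻⁴
[Z₂]² = 2.48×10⁻⁸ ⇒ [Z₂] = 1.57×10⁻⁴ mol/L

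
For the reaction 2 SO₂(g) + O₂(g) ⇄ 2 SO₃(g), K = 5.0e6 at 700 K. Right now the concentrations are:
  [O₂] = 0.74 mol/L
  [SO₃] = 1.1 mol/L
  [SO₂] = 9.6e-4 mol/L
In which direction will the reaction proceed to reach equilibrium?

Q = [SO₃]² / ([SO₂]²·[O₂]) = (1.1)² / ((9.6e-4)²·(0.74)) = 1.8e6
Q = 1.8e6 < K = 5.0e6, so the forward reaction proceeds.

to the right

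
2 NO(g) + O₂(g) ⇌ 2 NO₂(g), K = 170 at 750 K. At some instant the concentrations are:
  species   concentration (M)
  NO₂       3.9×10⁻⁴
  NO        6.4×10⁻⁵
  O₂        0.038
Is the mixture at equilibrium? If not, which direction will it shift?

Q = [NO₂]² / ([NO]²·[O₂]) = (3.9×10⁻⁴)² / ((6.4×10⁻⁵)²·(0.038)) = 980
Q = 980 > K = 170: net reverse reaction.

no; Q > K, reaction proceeds in reverse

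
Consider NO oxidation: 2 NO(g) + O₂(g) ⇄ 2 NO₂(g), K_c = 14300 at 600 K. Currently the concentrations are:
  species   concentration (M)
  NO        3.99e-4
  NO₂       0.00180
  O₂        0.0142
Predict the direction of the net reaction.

in the forward direction

Q_c = [NO₂]² / ([NO]²·[O₂]) = (0.00180)² / ((3.99e-4)²·(0.0142)) = 1430
Q_c = 1430 < K_c = 14300, so the forward reaction proceeds.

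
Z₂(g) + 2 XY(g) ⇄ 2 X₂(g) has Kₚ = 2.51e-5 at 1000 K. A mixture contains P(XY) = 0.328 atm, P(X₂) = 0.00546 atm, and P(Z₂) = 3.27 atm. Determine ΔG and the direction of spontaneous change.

ΔG = 10.1 kJ/mol; the forward reaction is non-spontaneous

Qₚ = P(X₂)² / (P(Z₂)·P(XY)²) = (0.00546)² / ((3.27)·(0.328)²) = 8.47e-5
ΔG = RT ln(Qₚ/Kₚ) = (8.314 J mol⁻¹ K⁻¹)(1000 K) × ln(8.47e-5/2.51e-5)
   = (8.314 kJ/mol)(1.216) = 10.1 kJ/mol
ΔG > 0, so the forward reaction is non-spontaneous (proceeds in reverse).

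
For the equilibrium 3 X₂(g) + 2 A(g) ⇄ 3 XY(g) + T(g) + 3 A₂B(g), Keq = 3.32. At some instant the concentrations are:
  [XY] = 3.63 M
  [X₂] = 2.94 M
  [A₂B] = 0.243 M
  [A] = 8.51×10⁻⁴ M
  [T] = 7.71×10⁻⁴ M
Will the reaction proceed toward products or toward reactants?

reverse (toward reactants)

Q = [XY]³·[T]·[A₂B]³ / ([X₂]³·[A]²) = (3.63)³·(7.71×10⁻⁴)·(0.243)³ / ((2.94)³·(8.51×10⁻⁴)²) = 28.8
Q = 28.8 > Keq = 3.32, so the reverse reaction proceeds.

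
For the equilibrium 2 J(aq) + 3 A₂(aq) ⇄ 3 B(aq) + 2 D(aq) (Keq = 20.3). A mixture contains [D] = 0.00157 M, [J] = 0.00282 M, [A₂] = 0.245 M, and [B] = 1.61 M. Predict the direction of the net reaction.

Q = [B]³·[D]² / ([J]²·[A₂]³) = (1.61)³·(0.00157)² / ((0.00282)²·(0.245)³) = 88.0
Q = 88.0 > Keq = 20.3, so the reverse reaction proceeds.

reverse (toward reactants)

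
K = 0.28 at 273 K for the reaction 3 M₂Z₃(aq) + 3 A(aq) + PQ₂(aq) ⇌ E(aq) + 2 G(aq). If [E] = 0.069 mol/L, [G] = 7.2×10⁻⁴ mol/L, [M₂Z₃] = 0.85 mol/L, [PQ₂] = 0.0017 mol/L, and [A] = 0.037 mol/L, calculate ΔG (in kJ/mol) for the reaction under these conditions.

Q = [E]·[G]² / ([M₂Z₃]³·[A]³·[PQ₂]) = (0.069)·(7.2×10⁻⁴)² / ((0.85)³·(0.037)³·(0.0017)) = 0.676
ΔG = RT ln(Q/K) = (8.314 J mol⁻¹ K⁻¹)(273 K) × ln(0.676/0.28)
   = (2.270 kJ/mol)(0.8814) = 2.00 kJ/mol
ΔG > 0, so the forward reaction is non-spontaneous (proceeds in reverse).

ΔG = 2.00 kJ/mol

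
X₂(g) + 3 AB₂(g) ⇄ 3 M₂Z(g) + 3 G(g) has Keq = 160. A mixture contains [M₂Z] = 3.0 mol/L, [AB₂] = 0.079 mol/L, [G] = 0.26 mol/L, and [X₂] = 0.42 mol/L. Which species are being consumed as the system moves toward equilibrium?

M₂Z, G (products)

Q = [M₂Z]³·[G]³ / ([X₂]·[AB₂]³) = (3.0)³·(0.26)³ / ((0.42)·(0.079)³) = 2300
Q = 2300 > Keq = 160: net reverse reaction.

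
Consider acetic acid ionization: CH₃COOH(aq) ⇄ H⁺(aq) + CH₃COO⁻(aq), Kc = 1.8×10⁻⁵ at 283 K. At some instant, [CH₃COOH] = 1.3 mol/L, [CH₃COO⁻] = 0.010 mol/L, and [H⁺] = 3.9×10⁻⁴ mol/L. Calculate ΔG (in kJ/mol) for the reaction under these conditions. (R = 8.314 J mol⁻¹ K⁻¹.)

Qc = [H⁺]·[CH₃COO⁻] / [CH₃COOH] = (3.9×10⁻⁴)·(0.010) / (1.3) = 3.00×10⁻⁶
ΔG = RT ln(Qc/Kc) = (8.314 J mol⁻¹ K⁻¹)(283 K) × ln(3.00×10⁻⁶/1.8×10⁻⁵)
   = (2.353 kJ/mol)(-1.792) = -4.22 kJ/mol
ΔG < 0, so the forward reaction is spontaneous (proceeds forward).

ΔG = -4.22 kJ/mol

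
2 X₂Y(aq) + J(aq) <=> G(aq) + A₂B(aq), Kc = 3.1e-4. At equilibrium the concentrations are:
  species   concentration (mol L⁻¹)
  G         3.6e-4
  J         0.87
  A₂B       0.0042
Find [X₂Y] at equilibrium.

At equilibrium, Kc = [G]·[A₂B] / ([X₂Y]²·[J]) = 3.1e-4.
(3.6e-4)·(0.0042) / (([X₂Y])²·(0.87)) = 3.1e-4
[X₂Y]² = 0.00561 ⇒ [X₂Y] = 0.075 mol L⁻¹

[X₂Y] = 0.075 mol L⁻¹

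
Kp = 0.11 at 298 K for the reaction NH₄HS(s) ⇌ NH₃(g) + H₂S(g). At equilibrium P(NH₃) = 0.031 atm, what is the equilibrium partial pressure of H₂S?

(NH₄HS is a pure solid — omitted from Kp.)
At equilibrium, Kp = P(NH₃)·P(H₂S) = 0.11.
(0.031)·(P(H₂S)) = 0.11
P(H₂S) = 3.55 = 3.5 atm

P(H₂S) = 3.5 atm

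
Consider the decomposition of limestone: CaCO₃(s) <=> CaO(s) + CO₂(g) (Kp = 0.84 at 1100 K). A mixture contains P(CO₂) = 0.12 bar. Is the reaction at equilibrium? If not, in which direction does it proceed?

(CaCO₃, CaO are pure solids — omitted from Qp.)
Qp = P(CO₂) = 0.12
Qp = 0.12 < Kp = 0.84, so the forward reaction proceeds.

in the forward direction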